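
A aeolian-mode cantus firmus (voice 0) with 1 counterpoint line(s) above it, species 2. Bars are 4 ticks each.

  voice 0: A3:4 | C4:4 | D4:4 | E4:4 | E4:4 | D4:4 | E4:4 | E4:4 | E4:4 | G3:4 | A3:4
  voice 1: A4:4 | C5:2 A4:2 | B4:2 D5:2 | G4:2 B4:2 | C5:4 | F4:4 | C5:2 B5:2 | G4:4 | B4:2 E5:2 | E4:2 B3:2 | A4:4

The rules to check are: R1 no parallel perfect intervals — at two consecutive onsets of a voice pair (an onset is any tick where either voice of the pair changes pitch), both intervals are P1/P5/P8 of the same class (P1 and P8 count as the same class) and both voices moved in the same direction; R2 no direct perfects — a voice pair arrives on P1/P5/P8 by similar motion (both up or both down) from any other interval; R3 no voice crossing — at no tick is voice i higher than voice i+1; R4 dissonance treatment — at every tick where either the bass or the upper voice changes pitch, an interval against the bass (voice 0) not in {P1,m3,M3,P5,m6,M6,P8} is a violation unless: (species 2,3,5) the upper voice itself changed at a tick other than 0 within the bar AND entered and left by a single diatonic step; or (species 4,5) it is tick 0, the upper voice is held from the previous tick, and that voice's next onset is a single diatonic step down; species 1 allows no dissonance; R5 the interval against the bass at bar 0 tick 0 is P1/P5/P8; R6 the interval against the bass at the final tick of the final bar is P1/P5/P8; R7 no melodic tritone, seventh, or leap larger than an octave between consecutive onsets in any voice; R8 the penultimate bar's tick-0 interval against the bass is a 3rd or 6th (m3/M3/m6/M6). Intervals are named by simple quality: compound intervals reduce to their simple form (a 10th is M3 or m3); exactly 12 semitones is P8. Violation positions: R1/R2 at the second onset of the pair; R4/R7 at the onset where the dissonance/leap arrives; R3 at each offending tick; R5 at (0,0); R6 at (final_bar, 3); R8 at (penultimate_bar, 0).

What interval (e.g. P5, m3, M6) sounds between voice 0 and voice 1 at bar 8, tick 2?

voice 0=E4 voice 1=E5 -> P8

P8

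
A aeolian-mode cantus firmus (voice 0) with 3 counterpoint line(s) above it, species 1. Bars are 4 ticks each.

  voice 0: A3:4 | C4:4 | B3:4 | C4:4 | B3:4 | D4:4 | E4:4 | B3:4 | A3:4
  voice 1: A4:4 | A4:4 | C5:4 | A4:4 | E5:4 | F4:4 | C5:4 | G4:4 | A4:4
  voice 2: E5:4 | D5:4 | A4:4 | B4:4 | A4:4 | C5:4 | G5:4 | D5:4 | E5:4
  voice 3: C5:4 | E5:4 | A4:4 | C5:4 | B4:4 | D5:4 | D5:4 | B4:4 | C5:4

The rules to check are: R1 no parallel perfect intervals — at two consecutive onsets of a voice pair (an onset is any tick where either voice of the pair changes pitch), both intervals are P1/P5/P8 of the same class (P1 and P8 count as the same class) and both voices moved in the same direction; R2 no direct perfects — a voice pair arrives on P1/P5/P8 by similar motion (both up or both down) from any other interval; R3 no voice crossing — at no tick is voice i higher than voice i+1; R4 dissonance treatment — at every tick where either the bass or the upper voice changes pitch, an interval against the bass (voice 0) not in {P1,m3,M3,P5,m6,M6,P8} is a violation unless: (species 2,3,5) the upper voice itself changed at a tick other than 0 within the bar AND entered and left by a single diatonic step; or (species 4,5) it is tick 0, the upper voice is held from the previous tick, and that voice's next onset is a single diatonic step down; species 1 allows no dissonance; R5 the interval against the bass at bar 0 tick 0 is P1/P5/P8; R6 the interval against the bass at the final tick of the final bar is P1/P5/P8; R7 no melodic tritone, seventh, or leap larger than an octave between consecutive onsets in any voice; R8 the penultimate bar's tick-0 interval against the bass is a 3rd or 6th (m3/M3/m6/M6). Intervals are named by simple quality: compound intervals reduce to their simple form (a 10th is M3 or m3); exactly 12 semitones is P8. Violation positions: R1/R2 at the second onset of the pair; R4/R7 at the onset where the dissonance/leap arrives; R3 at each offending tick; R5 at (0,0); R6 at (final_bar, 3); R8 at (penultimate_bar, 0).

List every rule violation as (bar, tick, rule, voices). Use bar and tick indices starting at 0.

bar 0: v0=A3 v1=A4 v2=E5 v3=C5 downbeat m3
bar 1: v0=C4 v1=A4 v2=D5 v3=E5 downbeat M3
bar 2: v0=B3 v1=C5 v2=A4 v3=A4 downbeat m7
bar 3: v0=C4 v1=A4 v2=B4 v3=C5 downbeat P8
bar 4: v0=B3 v1=E5 v2=A4 v3=B4 downbeat P8
bar 5: v0=D4 v1=F4 v2=C5 v3=D5 downbeat P8
bar 6: v0=E4 v1=C5 v2=G5 v3=D5 downbeat m7
bar 7: v0=B3 v1=G4 v2=D5 v3=B4 downbeat P8
bar 8: v0=A3 v1=A4 v2=E5 v3=C5 downbeat m3
  -> R3 @ bar 0 tick 0 v(2, 3): E5 above C5
  -> R5 @ bar 0 tick 0 v(0, 3): opens on m3
  -> R3 @ bar 0 tick 1 v(2, 3): E5 above C5
  -> R3 @ bar 0 tick 2 v(2, 3): E5 above C5
  -> R3 @ bar 0 tick 3 v(2, 3): E5 above C5
  -> R4 @ bar 1 tick 0 v(0, 2): C4/D5 M2 untreated
  -> R2 @ bar 2 tick 0 v(2, 3): D5/E5 M2 -> A4/A4 P1 similar
  -> R3 @ bar 2 tick 0 v(1, 2): C5 above A4
  -> R4 @ bar 2 tick 0 v(0, 1): B3/C5 m2 untreated
  -> R4 @ bar 2 tick 0 v(0, 2): B3/A4 m7 untreated
  -> R4 @ bar 2 tick 0 v(0, 3): B3/A4 m7 untreated
  -> R3 @ bar 2 tick 1 v(1, 2): C5 above A4
  -> R3 @ bar 2 tick 2 v(1, 2): C5 above A4
  -> R3 @ bar 2 tick 3 v(1, 2): C5 above A4
  -> R2 @ bar 3 tick 0 v(0, 3): B3/A4 m7 -> C4/C5 P8 similar
  -> R4 @ bar 3 tick 0 v(0, 2): C4/B4 M7 untreated
  -> R1 @ bar 4 tick 0 v(0, 3): C4/C5 P8 -> B3/B4 P8 similar
  -> R3 @ bar 4 tick 0 v(1, 2): E5 above A4
  -> R4 @ bar 4 tick 0 v(0, 1): B3/E5 P4 untreated
  -> R4 @ bar 4 tick 0 v(0, 2): B3/A4 m7 untreated
  -> R3 @ bar 4 tick 1 v(1, 2): E5 above A4
  -> R3 @ bar 4 tick 2 v(1, 2): E5 above A4
  -> R3 @ bar 4 tick 3 v(1, 2): E5 above A4
  -> R1 @ bar 5 tick 0 v(0, 3): B3/B4 P8 -> D4/D5 P8 similar
  -> R4 @ bar 5 tick 0 v(0, 2): D4/C5 m7 untreated
  -> R7 @ bar 5 tick 0 v(1,): E5->F4 leap 11st
  -> R1 @ bar 6 tick 0 v(1, 2): F4/C5 P5 -> C5/G5 P5 similar
  -> R3 @ bar 6 tick 0 v(2, 3): G5 above D5
  -> R4 @ bar 6 tick 0 v(0, 3): E4/D5 m7 untreated
  -> R3 @ bar 6 tick 1 v(2, 3): G5 above D5
  -> R3 @ bar 6 tick 2 v(2, 3): G5 above D5
  -> R3 @ bar 6 tick 3 v(2, 3): G5 above D5
  -> R1 @ bar 7 tick 0 v(1, 2): C5/G5 P5 -> G4/D5 P5 similar
  -> R2 @ bar 7 tick 0 v(0, 3): E4/D5 m7 -> B3/B4 P8 similar
  -> R3 @ bar 7 tick 0 v(2, 3): D5 above B4
  -> R8 @ bar 7 tick 0 v(0, 3): penult P8 not 3rd/6th
  -> R3 @ bar 7 tick 1 v(2, 3): D5 above B4
  -> R3 @ bar 7 tick 2 v(2, 3): D5 above B4
  -> R3 @ bar 7 tick 3 v(2, 3): D5 above B4
  -> R1 @ bar 8 tick 0 v(1, 2): G4/D5 P5 -> A4/E5 P5 similar
  -> R3 @ bar 8 tick 0 v(2, 3): E5 above C5
  -> R3 @ bar 8 tick 1 v(2, 3): E5 above C5
  -> R3 @ bar 8 tick 2 v(2, 3): E5 above C5
  -> R3 @ bar 8 tick 3 v(2, 3): E5 above C5
  -> R6 @ bar 8 tick 3 v(0, 3): closes on m3

(0, 0, R3, (2, 3))
(0, 0, R5, (0, 3))
(0, 1, R3, (2, 3))
(0, 2, R3, (2, 3))
(0, 3, R3, (2, 3))
(1, 0, R4, (0, 2))
(2, 0, R2, (2, 3))
(2, 0, R3, (1, 2))
(2, 0, R4, (0, 1))
(2, 0, R4, (0, 2))
(2, 0, R4, (0, 3))
(2, 1, R3, (1, 2))
(2, 2, R3, (1, 2))
(2, 3, R3, (1, 2))
(3, 0, R2, (0, 3))
(3, 0, R4, (0, 2))
(4, 0, R1, (0, 3))
(4, 0, R3, (1, 2))
(4, 0, R4, (0, 1))
(4, 0, R4, (0, 2))
(4, 1, R3, (1, 2))
(4, 2, R3, (1, 2))
(4, 3, R3, (1, 2))
(5, 0, R1, (0, 3))
(5, 0, R4, (0, 2))
(5, 0, R7, (1,))
(6, 0, R1, (1, 2))
(6, 0, R3, (2, 3))
(6, 0, R4, (0, 3))
(6, 1, R3, (2, 3))
(6, 2, R3, (2, 3))
(6, 3, R3, (2, 3))
(7, 0, R1, (1, 2))
(7, 0, R2, (0, 3))
(7, 0, R3, (2, 3))
(7, 0, R8, (0, 3))
(7, 1, R3, (2, 3))
(7, 2, R3, (2, 3))
(7, 3, R3, (2, 3))
(8, 0, R1, (1, 2))
(8, 0, R3, (2, 3))
(8, 1, R3, (2, 3))
(8, 2, R3, (2, 3))
(8, 3, R3, (2, 3))
(8, 3, R6, (0, 3))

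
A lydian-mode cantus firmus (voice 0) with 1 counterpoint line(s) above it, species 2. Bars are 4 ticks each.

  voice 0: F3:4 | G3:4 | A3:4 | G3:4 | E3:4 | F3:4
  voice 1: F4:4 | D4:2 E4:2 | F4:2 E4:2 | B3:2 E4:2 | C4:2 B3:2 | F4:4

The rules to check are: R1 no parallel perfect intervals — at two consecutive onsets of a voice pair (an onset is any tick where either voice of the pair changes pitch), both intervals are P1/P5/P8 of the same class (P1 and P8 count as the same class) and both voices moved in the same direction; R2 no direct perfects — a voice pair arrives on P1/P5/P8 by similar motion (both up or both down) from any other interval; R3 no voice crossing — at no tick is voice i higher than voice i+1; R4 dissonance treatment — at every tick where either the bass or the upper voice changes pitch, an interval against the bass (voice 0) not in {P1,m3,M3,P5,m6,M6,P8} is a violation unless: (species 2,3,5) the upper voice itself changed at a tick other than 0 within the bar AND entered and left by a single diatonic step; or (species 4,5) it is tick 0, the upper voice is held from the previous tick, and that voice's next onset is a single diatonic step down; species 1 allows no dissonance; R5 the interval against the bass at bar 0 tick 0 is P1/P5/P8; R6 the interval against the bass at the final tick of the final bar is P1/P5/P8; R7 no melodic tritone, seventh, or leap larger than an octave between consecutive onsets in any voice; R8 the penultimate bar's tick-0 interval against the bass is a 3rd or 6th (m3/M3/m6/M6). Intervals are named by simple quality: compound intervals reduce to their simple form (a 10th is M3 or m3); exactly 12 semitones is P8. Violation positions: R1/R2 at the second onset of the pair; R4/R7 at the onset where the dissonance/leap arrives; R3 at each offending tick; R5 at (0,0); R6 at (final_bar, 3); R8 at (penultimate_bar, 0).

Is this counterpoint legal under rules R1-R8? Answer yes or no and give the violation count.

bar 0: v0=F3 v1=F4 (P8)
bar 1: v0=G3 v1=D4 (P5)
bar 2: v0=A3 v1=F4 (m6)
bar 3: v0=G3 v1=B3 (M3)
bar 4: v0=E3 v1=C4 (m6)
bar 5: v0=F3 v1=F4 (P8)
  R2 @ bar5.0: E3/B3 P5 -> F3/F4 P8 similar
  R7 @ bar5.0: B3->F4 leap 6st

No (2 violations)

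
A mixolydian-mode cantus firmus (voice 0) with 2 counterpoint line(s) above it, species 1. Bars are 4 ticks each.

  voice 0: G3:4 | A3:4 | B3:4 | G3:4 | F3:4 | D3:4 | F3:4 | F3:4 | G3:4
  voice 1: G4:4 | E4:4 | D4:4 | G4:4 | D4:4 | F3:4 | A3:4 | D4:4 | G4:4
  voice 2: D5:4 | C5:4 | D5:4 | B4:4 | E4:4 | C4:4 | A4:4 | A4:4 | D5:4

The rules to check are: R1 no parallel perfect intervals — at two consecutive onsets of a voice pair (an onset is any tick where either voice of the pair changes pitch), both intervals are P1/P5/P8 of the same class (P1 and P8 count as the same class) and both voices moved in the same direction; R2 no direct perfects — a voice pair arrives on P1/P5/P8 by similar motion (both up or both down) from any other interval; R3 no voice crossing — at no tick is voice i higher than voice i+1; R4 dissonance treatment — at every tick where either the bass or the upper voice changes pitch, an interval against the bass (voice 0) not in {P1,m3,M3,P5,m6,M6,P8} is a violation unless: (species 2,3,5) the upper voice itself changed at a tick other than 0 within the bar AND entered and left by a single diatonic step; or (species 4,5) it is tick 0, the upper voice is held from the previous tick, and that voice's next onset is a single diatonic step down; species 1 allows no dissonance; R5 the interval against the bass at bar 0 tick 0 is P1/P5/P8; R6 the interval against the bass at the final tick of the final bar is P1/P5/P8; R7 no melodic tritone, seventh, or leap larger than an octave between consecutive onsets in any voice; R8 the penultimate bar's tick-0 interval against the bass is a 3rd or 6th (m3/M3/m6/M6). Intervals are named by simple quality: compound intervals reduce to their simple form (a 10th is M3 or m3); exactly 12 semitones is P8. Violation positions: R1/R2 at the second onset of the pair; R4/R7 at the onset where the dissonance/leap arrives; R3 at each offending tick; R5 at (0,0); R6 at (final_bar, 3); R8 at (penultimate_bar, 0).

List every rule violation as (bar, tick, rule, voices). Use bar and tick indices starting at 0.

(4, 0, R4, (0, 2))
(5, 0, R2, (1, 2))
(5, 0, R4, (0, 2))
(6, 0, R2, (1, 2))
(8, 0, R1, (1, 2))
(8, 0, R2, (0, 1))
(8, 0, R2, (0, 2))

bar 0: v0=G3 v1=G4 v2=D5 downbeat P5
bar 1: v0=A3 v1=E4 v2=C5 downbeat m3
bar 2: v0=B3 v1=D4 v2=D5 downbeat m3
bar 3: v0=G3 v1=G4 v2=B4 downbeat M3
bar 4: v0=F3 v1=D4 v2=E4 downbeat M7
bar 5: v0=D3 v1=F3 v2=C4 downbeat m7
bar 6: v0=F3 v1=A3 v2=A4 downbeat M3
bar 7: v0=F3 v1=D4 v2=A4 downbeat M3
bar 8: v0=G3 v1=G4 v2=D5 downbeat P5
  -> R4 @ bar 4 tick 0 v(0, 2): F3/E4 M7 untreated
  -> R2 @ bar 5 tick 0 v(1, 2): D4/E4 M2 -> F3/C4 P5 similar
  -> R4 @ bar 5 tick 0 v(0, 2): D3/C4 m7 untreated
  -> R2 @ bar 6 tick 0 v(1, 2): F3/C4 P5 -> A3/A4 P8 similar
  -> R1 @ bar 8 tick 0 v(1, 2): D4/A4 P5 -> G4/D5 P5 similar
  -> R2 @ bar 8 tick 0 v(0, 1): F3/D4 M6 -> G3/G4 P8 similar
  -> R2 @ bar 8 tick 0 v(0, 2): F3/A4 M3 -> G3/D5 P5 similar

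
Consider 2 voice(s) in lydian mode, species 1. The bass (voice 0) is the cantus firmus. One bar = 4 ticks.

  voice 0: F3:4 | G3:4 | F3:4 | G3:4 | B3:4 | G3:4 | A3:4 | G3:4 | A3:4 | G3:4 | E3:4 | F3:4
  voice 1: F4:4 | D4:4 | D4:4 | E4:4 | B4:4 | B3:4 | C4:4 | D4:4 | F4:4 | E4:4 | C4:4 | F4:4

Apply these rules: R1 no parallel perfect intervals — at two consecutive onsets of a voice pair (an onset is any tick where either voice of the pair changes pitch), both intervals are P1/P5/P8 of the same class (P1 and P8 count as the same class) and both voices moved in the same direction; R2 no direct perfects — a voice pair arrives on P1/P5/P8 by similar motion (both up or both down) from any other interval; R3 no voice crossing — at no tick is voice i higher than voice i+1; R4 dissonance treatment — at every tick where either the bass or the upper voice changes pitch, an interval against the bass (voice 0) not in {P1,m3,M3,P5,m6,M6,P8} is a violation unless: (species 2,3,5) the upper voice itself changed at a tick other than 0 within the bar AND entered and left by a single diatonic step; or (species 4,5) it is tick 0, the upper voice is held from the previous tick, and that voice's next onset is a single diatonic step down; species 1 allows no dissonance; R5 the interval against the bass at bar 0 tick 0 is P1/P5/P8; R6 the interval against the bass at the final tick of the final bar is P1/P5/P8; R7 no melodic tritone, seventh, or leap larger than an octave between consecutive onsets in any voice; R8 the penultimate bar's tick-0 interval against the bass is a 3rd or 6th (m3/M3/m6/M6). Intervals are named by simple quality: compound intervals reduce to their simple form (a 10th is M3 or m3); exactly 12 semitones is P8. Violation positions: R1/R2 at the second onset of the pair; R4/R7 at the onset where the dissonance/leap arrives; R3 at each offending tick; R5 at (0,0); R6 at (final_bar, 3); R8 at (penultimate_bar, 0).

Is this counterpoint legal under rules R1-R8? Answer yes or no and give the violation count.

No (2 violations)

bar 0: v0=F3 v1=F4 (P8)
bar 1: v0=G3 v1=D4 (P5)
bar 2: v0=F3 v1=D4 (M6)
bar 3: v0=G3 v1=E4 (M6)
bar 4: v0=B3 v1=B4 (P8)
bar 5: v0=G3 v1=B3 (M3)
bar 6: v0=A3 v1=C4 (m3)
bar 7: v0=G3 v1=D4 (P5)
bar 8: v0=A3 v1=F4 (m6)
bar 9: v0=G3 v1=E4 (M6)
bar 10: v0=E3 v1=C4 (m6)
bar 11: v0=F3 v1=F4 (P8)
  R2 @ bar4.0: G3/E4 M6 -> B3/B4 P8 similar
  R2 @ bar11.0: E3/C4 m6 -> F3/F4 P8 similar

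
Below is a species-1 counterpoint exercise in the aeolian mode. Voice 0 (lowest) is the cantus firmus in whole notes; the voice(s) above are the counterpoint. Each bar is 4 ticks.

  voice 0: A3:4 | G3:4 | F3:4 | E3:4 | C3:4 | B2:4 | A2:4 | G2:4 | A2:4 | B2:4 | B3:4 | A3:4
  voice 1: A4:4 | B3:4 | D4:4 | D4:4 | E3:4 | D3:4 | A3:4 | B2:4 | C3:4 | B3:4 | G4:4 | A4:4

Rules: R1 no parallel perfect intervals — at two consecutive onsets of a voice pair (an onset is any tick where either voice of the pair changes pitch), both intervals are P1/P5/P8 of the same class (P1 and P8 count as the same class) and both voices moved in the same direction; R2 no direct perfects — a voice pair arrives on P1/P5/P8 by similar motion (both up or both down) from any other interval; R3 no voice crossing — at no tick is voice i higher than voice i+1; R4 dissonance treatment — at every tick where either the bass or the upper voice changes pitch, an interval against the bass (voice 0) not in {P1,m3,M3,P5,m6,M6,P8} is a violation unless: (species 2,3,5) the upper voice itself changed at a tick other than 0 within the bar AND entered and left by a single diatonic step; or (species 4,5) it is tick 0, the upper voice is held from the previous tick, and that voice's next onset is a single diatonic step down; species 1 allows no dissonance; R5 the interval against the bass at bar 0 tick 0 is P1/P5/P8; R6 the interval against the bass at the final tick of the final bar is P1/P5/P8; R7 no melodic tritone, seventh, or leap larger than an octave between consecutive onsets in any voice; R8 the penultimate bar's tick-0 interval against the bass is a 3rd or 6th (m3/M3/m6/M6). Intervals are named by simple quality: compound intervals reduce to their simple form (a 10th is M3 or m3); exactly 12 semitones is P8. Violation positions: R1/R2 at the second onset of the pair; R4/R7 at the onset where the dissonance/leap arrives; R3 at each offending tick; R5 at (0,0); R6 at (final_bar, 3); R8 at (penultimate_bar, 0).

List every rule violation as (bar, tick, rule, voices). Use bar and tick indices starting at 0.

(1, 0, R7, (1,))
(3, 0, R4, (0, 1))
(4, 0, R7, (1,))
(7, 0, R7, (1,))
(9, 0, R2, (0, 1))
(9, 0, R7, (1,))

bar 0: v0=A3 v1=A4 downbeat P8
bar 1: v0=G3 v1=B3 downbeat M3
bar 2: v0=F3 v1=D4 downbeat M6
bar 3: v0=E3 v1=D4 downbeat m7
bar 4: v0=C3 v1=E3 downbeat M3
bar 5: v0=B2 v1=D3 downbeat m3
bar 6: v0=A2 v1=A3 downbeat P8
bar 7: v0=G2 v1=B2 downbeat M3
bar 8: v0=A2 v1=C3 downbeat m3
bar 9: v0=B2 v1=B3 downbeat P8
bar 10: v0=B3 v1=G4 downbeat m6
bar 11: v0=A3 v1=A4 downbeat P8
  -> R7 @ bar 1 tick 0 v(1,): A4->B3 leap 10st
  -> R4 @ bar 3 tick 0 v(0, 1): E3/D4 m7 untreated
  -> R7 @ bar 4 tick 0 v(1,): D4->E3 leap 10st
  -> R7 @ bar 7 tick 0 v(1,): A3->B2 leap 10st
  -> R2 @ bar 9 tick 0 v(0, 1): A2/C3 m3 -> B2/B3 P8 similar
  -> R7 @ bar 9 tick 0 v(1,): C3->B3 leap 11st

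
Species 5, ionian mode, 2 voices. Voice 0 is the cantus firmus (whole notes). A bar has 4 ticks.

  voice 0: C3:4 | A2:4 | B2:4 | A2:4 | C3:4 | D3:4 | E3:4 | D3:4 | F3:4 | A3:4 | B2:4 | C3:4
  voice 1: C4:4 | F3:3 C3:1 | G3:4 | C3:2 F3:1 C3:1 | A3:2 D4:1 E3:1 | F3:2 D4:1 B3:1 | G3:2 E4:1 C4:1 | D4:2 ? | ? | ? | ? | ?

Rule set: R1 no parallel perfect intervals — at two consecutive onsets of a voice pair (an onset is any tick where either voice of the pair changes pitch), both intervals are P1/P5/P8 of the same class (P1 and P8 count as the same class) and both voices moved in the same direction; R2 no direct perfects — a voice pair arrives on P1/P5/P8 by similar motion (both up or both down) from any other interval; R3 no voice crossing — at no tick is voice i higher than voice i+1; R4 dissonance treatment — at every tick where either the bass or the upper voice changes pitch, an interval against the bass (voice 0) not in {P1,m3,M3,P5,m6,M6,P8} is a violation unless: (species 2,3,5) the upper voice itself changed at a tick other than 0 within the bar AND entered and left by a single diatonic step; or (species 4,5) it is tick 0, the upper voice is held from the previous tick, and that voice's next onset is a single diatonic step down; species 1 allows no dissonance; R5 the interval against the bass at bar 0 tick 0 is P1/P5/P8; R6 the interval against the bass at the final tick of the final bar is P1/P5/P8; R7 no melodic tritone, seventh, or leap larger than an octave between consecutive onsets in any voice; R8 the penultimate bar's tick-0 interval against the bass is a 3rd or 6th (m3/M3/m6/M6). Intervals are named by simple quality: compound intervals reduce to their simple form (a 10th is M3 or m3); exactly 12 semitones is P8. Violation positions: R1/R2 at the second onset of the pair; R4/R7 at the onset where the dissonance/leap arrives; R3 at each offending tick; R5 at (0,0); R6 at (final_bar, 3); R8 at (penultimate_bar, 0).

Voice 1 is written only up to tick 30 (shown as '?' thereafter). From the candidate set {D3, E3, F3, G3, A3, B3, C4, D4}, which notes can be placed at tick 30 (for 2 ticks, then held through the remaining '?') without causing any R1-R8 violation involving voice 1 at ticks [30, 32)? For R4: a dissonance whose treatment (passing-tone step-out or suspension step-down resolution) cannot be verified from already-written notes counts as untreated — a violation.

{A3, B3, D3, D4, F3}

D3: legal
E3: violates R4,R7
F3: legal
G3: violates R4
A3: legal
B3: legal
C4: violates R4
D4: legal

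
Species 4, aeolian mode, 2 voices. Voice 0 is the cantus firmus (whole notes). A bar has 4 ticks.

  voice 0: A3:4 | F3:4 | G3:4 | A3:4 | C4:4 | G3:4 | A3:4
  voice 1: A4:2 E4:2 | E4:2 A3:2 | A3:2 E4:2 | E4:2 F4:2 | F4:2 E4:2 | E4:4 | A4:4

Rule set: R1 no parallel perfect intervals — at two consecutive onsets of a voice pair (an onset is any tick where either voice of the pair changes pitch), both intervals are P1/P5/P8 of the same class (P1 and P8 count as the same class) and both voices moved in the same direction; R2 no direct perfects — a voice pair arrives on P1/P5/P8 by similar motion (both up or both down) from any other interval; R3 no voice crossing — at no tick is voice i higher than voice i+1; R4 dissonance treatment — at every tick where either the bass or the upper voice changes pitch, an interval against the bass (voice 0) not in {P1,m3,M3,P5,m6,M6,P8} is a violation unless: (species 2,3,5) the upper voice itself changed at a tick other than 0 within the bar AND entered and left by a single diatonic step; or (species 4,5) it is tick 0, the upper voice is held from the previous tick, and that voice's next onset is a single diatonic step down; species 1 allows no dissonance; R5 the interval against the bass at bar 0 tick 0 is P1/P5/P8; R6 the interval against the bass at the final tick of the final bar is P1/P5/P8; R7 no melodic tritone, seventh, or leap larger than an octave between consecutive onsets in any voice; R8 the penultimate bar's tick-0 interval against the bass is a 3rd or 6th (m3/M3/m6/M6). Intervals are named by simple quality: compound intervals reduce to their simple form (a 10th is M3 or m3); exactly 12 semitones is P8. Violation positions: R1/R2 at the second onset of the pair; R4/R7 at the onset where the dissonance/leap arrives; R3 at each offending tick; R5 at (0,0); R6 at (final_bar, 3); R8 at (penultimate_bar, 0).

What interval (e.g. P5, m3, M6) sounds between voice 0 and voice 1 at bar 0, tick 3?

voice 0=A3 voice 1=E4 -> P5

P5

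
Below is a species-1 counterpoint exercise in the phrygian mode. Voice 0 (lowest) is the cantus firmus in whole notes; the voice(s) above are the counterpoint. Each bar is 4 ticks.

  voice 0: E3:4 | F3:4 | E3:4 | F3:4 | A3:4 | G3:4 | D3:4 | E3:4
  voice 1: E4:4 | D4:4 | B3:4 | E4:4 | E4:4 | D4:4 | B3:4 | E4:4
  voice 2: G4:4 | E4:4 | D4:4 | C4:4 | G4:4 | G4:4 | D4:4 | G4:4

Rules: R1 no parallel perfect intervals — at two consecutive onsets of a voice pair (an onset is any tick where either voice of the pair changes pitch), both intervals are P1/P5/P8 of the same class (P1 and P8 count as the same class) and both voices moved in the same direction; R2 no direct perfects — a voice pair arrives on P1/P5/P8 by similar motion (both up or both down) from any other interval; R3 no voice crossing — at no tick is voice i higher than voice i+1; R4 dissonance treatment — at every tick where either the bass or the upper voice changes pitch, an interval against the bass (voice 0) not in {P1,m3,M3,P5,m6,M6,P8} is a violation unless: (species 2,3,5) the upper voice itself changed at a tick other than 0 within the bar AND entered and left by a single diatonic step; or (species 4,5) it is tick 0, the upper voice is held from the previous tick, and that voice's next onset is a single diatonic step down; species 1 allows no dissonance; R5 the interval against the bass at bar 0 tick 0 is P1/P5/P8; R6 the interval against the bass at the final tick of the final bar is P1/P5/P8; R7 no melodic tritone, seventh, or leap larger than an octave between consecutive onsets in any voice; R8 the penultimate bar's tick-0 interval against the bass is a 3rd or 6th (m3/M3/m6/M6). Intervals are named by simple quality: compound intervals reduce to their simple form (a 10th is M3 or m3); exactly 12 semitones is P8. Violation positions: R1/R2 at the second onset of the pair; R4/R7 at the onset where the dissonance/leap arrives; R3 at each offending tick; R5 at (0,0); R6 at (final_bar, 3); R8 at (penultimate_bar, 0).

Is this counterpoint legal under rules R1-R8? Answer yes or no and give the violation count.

bar 0: v0=E3 v1=E4 v2=G4 (m3)
bar 1: v0=F3 v1=D4 v2=E4 (M7)
bar 2: v0=E3 v1=B3 v2=D4 (m7)
bar 3: v0=F3 v1=E4 v2=C4 (P5)
bar 4: v0=A3 v1=E4 v2=G4 (m7)
bar 5: v0=G3 v1=D4 v2=G4 (P8)
bar 6: v0=D3 v1=B3 v2=D4 (P8)
bar 7: v0=E3 v1=E4 v2=G4 (m3)
  R5 @ bar0.0: opens on m3
  R4 @ bar1.0: F3/E4 M7 untreated
  R2 @ bar2.0: F3/D4 M6 -> E3/B3 P5 similar
  R4 @ bar2.0: E3/D4 m7 untreated
  R3 @ bar3.0: E4 above C4
  R4 @ bar3.0: F3/E4 M7 untreated
  R3 @ bar3.1: E4 above C4
  R3 @ bar3.2: E4 above C4
  R3 @ bar3.3: E4 above C4
  R4 @ bar4.0: A3/G4 m7 untreated
  R1 @ bar5.0: A3/E4 P5 -> G3/D4 P5 similar
  R1 @ bar6.0: G3/G4 P8 -> D3/D4 P8 similar
  R8 @ bar6.0: penult P8 not 3rd/6th
  R2 @ bar7.0: D3/B3 M6 -> E3/E4 P8 similar
  R6 @ bar7.3: closes on m3

No (15 violations)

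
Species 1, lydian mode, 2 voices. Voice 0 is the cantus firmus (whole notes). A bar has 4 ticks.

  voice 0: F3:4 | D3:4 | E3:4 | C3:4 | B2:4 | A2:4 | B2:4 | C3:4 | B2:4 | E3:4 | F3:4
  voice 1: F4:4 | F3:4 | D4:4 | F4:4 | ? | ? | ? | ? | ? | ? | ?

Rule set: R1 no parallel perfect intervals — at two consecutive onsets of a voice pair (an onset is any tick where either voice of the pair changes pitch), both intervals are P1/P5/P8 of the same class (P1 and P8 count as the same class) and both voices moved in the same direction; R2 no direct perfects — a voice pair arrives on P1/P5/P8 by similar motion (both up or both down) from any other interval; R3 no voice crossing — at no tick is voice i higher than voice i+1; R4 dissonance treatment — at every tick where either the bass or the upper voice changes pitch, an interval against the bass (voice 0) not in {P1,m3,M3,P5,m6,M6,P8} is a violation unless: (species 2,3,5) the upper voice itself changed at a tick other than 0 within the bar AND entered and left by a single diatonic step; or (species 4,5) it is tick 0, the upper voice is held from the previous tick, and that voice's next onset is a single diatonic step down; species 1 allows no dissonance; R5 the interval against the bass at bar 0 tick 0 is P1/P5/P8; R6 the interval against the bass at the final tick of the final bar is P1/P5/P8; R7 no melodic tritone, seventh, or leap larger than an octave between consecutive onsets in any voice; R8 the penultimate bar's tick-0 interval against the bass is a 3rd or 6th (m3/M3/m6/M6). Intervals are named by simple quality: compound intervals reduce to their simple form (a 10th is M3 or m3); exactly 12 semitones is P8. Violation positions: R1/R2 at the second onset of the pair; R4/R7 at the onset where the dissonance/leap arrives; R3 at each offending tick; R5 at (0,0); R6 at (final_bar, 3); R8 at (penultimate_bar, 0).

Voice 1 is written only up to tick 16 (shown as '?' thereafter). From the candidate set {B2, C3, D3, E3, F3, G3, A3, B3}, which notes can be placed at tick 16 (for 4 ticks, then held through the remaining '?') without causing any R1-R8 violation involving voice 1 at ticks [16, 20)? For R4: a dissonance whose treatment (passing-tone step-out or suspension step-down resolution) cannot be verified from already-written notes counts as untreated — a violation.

{}

B2: violates R2,R7
C3: violates R4,R7
D3: violates R7
E3: violates R4,R7
F3: violates R4
G3: violates R7
A3: violates R4
B3: violates R2,R7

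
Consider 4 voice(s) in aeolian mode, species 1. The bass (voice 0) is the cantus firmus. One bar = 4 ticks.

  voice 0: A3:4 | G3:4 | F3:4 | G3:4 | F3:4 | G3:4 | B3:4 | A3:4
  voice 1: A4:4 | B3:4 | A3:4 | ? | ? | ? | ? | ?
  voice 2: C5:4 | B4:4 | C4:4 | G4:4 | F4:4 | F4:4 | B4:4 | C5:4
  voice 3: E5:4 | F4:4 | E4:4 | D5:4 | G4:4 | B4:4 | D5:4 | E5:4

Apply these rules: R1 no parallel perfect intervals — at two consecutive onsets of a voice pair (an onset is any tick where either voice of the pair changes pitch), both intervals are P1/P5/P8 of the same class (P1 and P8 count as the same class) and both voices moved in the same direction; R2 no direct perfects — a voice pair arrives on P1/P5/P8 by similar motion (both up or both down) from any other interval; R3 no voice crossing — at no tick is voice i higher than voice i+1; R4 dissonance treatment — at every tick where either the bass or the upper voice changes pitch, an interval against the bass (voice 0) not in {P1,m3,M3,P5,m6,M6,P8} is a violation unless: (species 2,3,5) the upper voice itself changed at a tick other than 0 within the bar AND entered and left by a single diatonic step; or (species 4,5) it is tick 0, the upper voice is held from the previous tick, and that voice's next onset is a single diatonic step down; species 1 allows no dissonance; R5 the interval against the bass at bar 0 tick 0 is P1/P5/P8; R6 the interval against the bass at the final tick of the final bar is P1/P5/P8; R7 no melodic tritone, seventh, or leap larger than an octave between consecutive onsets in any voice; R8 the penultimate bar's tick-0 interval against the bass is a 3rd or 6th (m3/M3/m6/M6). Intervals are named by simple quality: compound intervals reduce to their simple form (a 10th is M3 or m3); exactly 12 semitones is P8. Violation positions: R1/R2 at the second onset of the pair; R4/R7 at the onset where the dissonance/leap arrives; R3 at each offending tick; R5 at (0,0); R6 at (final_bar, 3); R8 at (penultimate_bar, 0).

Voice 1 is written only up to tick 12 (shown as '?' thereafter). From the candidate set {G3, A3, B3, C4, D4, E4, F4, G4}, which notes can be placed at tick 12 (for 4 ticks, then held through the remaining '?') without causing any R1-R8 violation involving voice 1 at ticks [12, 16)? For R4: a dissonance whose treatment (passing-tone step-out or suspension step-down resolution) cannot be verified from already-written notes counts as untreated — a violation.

{B3, E4, G3}

G3: legal
A3: violates R4
B3: legal
C4: violates R2,R4
D4: violates R2
E4: legal
F4: violates R4
G4: violates R1,R2,R7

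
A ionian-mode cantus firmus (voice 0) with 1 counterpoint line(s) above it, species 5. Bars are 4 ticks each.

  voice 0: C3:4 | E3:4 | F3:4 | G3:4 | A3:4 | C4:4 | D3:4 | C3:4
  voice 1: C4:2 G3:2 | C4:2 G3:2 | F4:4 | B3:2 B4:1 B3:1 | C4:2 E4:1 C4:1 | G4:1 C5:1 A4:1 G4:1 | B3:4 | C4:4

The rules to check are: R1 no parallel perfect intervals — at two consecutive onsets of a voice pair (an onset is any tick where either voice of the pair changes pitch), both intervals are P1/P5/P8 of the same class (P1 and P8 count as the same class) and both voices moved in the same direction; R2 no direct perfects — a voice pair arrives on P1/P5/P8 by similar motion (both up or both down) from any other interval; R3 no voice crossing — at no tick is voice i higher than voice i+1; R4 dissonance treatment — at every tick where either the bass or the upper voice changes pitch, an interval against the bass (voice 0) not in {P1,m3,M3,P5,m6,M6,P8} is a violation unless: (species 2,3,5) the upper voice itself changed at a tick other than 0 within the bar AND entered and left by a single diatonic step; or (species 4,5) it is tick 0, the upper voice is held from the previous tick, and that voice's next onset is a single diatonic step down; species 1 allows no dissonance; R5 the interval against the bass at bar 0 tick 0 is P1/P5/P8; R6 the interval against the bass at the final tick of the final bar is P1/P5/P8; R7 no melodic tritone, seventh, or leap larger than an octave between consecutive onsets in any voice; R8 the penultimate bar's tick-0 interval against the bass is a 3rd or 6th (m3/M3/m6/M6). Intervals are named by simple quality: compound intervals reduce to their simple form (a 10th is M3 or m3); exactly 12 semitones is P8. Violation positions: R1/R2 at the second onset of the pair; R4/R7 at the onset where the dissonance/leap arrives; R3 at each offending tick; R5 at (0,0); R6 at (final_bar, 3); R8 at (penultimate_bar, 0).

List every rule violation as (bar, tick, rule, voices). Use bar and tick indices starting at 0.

(2, 0, R2, (0, 1))
(2, 0, R7, (1,))
(3, 0, R7, (1,))
(5, 0, R2, (0, 1))
(6, 0, R7, (0,))

bar 0: v0=C3 v1=C4 downbeat P8
bar 1: v0=E3 v1=C4 downbeat m6
bar 2: v0=F3 v1=F4 downbeat P8
bar 3: v0=G3 v1=B3 downbeat M3
bar 4: v0=A3 v1=C4 downbeat m3
bar 5: v0=C4 v1=G4 downbeat P5
bar 6: v0=D3 v1=B3 downbeat M6
bar 7: v0=C3 v1=C4 downbeat P8
  -> R2 @ bar 2 tick 0 v(0, 1): E3/G3 m3 -> F3/F4 P8 similar
  -> R7 @ bar 2 tick 0 v(1,): G3->F4 leap 10st
  -> R7 @ bar 3 tick 0 v(1,): F4->B3 leap 6st
  -> R2 @ bar 5 tick 0 v(0, 1): A3/C4 m3 -> C4/G4 P5 similar
  -> R7 @ bar 6 tick 0 v(0,): C4->D3 leap 10st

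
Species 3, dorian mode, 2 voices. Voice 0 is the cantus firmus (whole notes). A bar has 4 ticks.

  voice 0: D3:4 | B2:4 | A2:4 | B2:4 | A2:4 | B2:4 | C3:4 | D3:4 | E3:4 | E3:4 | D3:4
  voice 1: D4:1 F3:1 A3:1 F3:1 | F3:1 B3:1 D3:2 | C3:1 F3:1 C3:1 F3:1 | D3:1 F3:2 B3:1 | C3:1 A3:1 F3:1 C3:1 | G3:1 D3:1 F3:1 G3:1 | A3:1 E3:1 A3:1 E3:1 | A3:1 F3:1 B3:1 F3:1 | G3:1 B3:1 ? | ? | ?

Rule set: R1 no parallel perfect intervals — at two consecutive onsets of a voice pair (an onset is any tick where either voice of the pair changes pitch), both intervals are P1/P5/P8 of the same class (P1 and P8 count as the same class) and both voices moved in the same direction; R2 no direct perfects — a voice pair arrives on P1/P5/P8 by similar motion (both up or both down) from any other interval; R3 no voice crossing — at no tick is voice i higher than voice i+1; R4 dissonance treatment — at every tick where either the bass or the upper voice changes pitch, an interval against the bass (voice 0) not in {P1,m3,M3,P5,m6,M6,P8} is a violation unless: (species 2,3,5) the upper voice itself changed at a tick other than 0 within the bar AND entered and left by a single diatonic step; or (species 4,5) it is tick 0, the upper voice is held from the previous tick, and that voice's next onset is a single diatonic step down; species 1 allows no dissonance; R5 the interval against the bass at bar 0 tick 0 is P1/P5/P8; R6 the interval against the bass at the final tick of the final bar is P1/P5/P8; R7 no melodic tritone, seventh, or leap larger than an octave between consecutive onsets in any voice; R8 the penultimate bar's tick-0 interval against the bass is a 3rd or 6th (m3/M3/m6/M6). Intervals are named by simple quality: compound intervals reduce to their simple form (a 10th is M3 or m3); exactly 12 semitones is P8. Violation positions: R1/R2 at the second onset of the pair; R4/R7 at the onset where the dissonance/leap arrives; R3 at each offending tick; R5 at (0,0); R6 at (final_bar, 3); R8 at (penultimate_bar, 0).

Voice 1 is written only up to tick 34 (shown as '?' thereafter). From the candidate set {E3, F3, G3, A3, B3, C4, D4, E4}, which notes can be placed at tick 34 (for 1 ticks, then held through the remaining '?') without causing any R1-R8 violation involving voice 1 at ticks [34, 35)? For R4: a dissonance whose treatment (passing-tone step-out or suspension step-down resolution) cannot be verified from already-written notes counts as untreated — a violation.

{B3, C4, E3, E4, G3}

E3: legal
F3: violates R4,R7
G3: legal
A3: violates R4
B3: legal
C4: legal
D4: violates R4
E4: legal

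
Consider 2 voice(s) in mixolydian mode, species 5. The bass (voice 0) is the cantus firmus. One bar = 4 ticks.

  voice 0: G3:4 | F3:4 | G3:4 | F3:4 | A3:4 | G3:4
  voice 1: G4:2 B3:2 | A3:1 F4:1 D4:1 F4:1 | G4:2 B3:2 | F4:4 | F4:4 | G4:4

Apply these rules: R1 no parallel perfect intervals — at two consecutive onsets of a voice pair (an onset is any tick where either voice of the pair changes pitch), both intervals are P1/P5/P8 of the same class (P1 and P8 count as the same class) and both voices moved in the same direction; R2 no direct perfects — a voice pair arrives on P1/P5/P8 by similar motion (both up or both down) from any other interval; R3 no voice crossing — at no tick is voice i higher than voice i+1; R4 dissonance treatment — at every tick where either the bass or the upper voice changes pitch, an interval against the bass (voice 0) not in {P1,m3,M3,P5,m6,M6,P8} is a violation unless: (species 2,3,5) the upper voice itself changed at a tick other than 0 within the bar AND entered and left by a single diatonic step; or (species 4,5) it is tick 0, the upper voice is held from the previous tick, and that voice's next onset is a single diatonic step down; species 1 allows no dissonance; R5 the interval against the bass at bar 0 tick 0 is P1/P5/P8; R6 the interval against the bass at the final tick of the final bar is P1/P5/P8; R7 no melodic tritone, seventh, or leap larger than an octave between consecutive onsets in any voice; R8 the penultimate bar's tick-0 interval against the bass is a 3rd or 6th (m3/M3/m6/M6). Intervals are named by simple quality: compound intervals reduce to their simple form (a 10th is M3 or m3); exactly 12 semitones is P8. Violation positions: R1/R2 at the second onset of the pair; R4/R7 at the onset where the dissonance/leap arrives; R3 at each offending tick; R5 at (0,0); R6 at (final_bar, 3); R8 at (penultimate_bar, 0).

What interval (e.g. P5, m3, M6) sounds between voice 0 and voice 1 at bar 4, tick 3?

voice 0=A3 voice 1=F4 -> m6

m6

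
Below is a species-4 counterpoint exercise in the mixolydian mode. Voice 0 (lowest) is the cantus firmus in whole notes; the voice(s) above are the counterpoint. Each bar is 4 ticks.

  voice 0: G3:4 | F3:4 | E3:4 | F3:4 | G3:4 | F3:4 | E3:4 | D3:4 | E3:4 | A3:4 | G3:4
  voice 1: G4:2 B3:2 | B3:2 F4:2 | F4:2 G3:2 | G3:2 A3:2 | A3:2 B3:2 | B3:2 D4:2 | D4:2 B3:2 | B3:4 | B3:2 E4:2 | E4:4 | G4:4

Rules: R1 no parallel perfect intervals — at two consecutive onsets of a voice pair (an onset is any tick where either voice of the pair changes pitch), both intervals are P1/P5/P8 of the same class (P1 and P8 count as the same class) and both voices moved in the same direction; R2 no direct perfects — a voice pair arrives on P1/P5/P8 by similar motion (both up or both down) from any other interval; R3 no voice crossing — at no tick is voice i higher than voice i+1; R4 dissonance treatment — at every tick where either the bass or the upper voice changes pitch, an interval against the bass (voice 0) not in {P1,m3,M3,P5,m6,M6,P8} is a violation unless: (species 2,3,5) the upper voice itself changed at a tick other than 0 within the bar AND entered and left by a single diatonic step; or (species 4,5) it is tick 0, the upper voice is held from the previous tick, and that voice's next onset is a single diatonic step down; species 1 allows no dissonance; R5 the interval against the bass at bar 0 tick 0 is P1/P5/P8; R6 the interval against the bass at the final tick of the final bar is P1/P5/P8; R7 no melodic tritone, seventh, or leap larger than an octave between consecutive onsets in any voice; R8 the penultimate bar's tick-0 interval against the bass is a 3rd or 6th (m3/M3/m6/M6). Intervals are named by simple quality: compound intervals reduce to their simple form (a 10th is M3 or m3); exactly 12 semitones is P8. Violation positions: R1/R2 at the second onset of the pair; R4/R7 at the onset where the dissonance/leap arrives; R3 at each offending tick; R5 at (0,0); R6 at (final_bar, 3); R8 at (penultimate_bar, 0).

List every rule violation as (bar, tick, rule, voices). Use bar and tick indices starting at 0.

bar 0: v0=G3 v1=G4 downbeat P8
bar 1: v0=F3 v1=B3 downbeat TT
bar 2: v0=E3 v1=F4 downbeat m2
bar 3: v0=F3 v1=G3 downbeat M2
bar 4: v0=G3 v1=A3 downbeat M2
bar 5: v0=F3 v1=B3 downbeat TT
bar 6: v0=E3 v1=D4 downbeat m7
bar 7: v0=D3 v1=B3 downbeat M6
bar 8: v0=E3 v1=B3 downbeat P5
bar 9: v0=A3 v1=E4 downbeat P5
bar 10: v0=G3 v1=G4 downbeat P8
  -> R4 @ bar 1 tick 0 v(0, 1): F3/B3 TT untreated
  -> R7 @ bar 1 tick 2 v(1,): B3->F4 leap 6st
  -> R4 @ bar 2 tick 0 v(0, 1): E3/F4 m2 untreated
  -> R7 @ bar 2 tick 2 v(1,): F4->G3 leap 10st
  -> R4 @ bar 3 tick 0 v(0, 1): F3/G3 M2 untreated
  -> R4 @ bar 4 tick 0 v(0, 1): G3/A3 M2 untreated
  -> R4 @ bar 5 tick 0 v(0, 1): F3/B3 TT untreated
  -> R4 @ bar 6 tick 0 v(0, 1): E3/D4 m7 untreated
  -> R8 @ bar 9 tick 0 v(0, 1): penult P5 not 3rd/6th

(1, 0, R4, (0, 1))
(1, 2, R7, (1,))
(2, 0, R4, (0, 1))
(2, 2, R7, (1,))
(3, 0, R4, (0, 1))
(4, 0, R4, (0, 1))
(5, 0, R4, (0, 1))
(6, 0, R4, (0, 1))
(9, 0, R8, (0, 1))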